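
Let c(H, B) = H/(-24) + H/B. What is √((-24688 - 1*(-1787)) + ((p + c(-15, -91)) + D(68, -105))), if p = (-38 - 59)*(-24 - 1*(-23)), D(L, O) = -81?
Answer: I*√3032066310/364 ≈ 151.28*I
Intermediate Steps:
p = 97 (p = -97*(-24 + 23) = -97*(-1) = 97)
c(H, B) = -H/24 + H/B (c(H, B) = H*(-1/24) + H/B = -H/24 + H/B)
√((-24688 - 1*(-1787)) + ((p + c(-15, -91)) + D(68, -105))) = √((-24688 - 1*(-1787)) + ((97 + (-1/24*(-15) - 15/(-91))) - 81)) = √((-24688 + 1787) + ((97 + (5/8 - 15*(-1/91))) - 81)) = √(-22901 + ((97 + (5/8 + 15/91)) - 81)) = √(-22901 + ((97 + 575/728) - 81)) = √(-22901 + (71191/728 - 81)) = √(-22901 + 12223/728) = √(-16659705/728) = I*√3032066310/364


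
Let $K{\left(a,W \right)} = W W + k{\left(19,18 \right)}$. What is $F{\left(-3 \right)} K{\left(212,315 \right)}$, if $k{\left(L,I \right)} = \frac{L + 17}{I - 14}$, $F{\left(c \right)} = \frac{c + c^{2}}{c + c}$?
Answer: $-99234$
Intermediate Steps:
$F{\left(c \right)} = \frac{c + c^{2}}{2 c}$
$k{\left(L,I \right)} = \frac{17 + L}{-14 + I}$
$K{\left(a,W \right)} = 9 + W^{2}$ ($K{\left(a,W \right)} = W W + \frac{17 + 19}{-14 + 18} = W^{2} + \frac{1}{4} \cdot 36 = W^{2} + 9 = 9 + W^{2}$)
$F{\left(-3 \right)} K{\left(212,315 \right)} = \left(\frac{1}{2} + \frac{1}{2} \left(-3\right)\right) \left(9 + 315^{2}\right) = \left(\frac{1}{2} - \frac{3}{2}\right) \left(9 + 99225\right) = \left(-1\right) 99234 = -99234$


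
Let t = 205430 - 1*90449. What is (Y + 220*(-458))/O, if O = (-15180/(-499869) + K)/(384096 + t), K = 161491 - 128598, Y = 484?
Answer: -8338722224223996/5480735399 ≈ -1.5215e+6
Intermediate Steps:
t = 114981 (t = 205430 - 90449 = 114981)
K = 32893
O = 5480735399/83157706971 (O = (-15180/(-499869) + 32893)/(384096 + 114981) = (-15180*(-1/499869) + 32893)/499077 = (5060/166623 + 32893)*(1/499077) = (5480735399/166623)*(1/499077) = 5480735399/83157706971 ≈ 0.065908)
(Y + 220*(-458))/O = (484 + 220*(-458))/(5480735399/83157706971) = (484 - 100760)*(83157706971/5480735399) = -100276*83157706971/5480735399 = -8338722224223996/5480735399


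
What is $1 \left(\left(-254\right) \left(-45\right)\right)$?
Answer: $11430$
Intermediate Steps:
$1 \left(\left(-254\right) \left(-45\right)\right) = 1 \cdot 11430 = 11430$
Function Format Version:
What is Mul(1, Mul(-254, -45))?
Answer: 11430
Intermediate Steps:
Mul(1, Mul(-254, -45)) = Mul(1, 11430) = 11430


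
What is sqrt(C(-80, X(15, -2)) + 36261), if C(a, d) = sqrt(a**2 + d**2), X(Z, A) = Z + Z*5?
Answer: sqrt(36261 + 10*sqrt(145)) ≈ 190.74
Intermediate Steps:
X(Z, A) = 6*Z (X(Z, A) = Z + 5*Z = 6*Z)
sqrt(C(-80, X(15, -2)) + 36261) = sqrt(sqrt((-80)**2 + (6*15)**2) + 36261) = sqrt(sqrt(6400 + 90**2) + 36261) = sqrt(sqrt(6400 + 8100) + 36261) = sqrt(sqrt(14500) + 36261) = sqrt(10*sqrt(145) + 36261) = sqrt(36261 + 10*sqrt(145))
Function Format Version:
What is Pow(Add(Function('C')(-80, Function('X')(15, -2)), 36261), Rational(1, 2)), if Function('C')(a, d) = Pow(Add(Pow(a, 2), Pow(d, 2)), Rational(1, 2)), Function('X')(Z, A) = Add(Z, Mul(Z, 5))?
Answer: Pow(Add(36261, Mul(10, Pow(145, Rational(1, 2)))), Rational(1, 2)) ≈ 190.74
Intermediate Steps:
Function('X')(Z, A) = Mul(6, Z) (Function('X')(Z, A) = Add(Z, Mul(5, Z)) = Mul(6, Z))
Pow(Add(Function('C')(-80, Function('X')(15, -2)), 36261), Rational(1, 2)) = Pow(Add(Pow(Add(Pow(-80, 2), Pow(Mul(6, 15), 2)), Rational(1, 2)), 36261), Rational(1, 2)) = Pow(Add(Pow(Add(6400, Pow(90, 2)), Rational(1, 2)), 36261), Rational(1, 2)) = Pow(Add(Pow(Add(6400, 8100), Rational(1, 2)), 36261), Rational(1, 2)) = Pow(Add(Pow(14500, Rational(1, 2)), 36261), Rational(1, 2)) = Pow(Add(Mul(10, Pow(145, Rational(1, 2))), 36261), Rational(1, 2)) = Pow(Add(36261, Mul(10, Pow(145, Rational(1, 2)))), Rational(1, 2))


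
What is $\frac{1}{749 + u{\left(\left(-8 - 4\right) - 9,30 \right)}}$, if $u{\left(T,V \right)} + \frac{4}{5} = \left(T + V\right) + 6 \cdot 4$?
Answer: $\frac{5}{3906} \approx 0.0012801$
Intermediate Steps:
$u{\left(T,V \right)} = \frac{116}{5} + T + V$ ($u{\left(T,V \right)} = - \frac{4}{5} + \left(\left(T + V\right) + 6 \cdot 4\right) = - \frac{4}{5} + \left(\left(T + V\right) + 24\right) = - \frac{4}{5} + \left(24 + T + V\right) = \frac{116}{5} + T + V$)
$\frac{1}{749 + u{\left(\left(-8 - 4\right) - 9,30 \right)}} = \frac{1}{749 + \left(\frac{116}{5} - 21 + 30\right)} = \frac{1}{749 + \frac{161}{5}} = \frac{1}{\frac{3906}{5}} = \frac{5}{3906}$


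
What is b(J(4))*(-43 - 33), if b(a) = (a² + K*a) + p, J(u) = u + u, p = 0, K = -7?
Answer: -608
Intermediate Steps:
J(u) = 2*u
b(a) = a² - 7*a (b(a) = (a² - 7*a) + 0 = a² - 7*a)
b(J(4))*(-43 - 33) = ((2*4)*(-7 + 2*4))*(-43 - 33) = (8*(-7 + 8))*(-76) = (8*1)*(-76) = 8*(-76) = -608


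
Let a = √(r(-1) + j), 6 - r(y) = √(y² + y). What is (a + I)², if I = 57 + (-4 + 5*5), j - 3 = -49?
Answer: 6044 + 312*I*√10 ≈ 6044.0 + 986.63*I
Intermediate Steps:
r(y) = 6 - √(y + y²) (r(y) = 6 - √(y² + y) = 6 - √(y + y²))
j = -46 (j = 3 - 49 = -46)
a = 2*I*√10 (a = √((6 - √(-(1 - 1))) - 46) = √((6 - √(-1*0)) - 46) = √((6 - √0) - 46) = √((6 - 1*0) - 46) = √((6 + 0) - 46) = √(6 - 46) = √(-40) = 2*I*√10 ≈ 6.3246*I)
I = 78 (I = 57 + (-4 + 25) = 57 + 21 = 78)
(a + I)² = (0 + 78)² = 78² = 6084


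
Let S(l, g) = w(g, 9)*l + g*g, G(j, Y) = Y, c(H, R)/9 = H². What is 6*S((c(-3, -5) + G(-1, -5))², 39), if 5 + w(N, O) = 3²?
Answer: 147750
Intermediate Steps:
c(H, R) = 9*H²
w(N, O) = 4 (w(N, O) = -5 + 3² = -5 + 9 = 4)
S(l, g) = g² + 4*l (S(l, g) = 4*l + g*g = 4*l + g² = g² + 4*l)
6*S((c(-3, -5) + G(-1, -5))², 39) = 6*(39² + 4*(9*(-3)² - 5)²) = 6*(1521 + 4*(9*9 - 5)²) = 6*(1521 + 4*(81 - 5)²) = 6*(1521 + 4*76²) = 6*(1521 + 4*5776) = 6*(1521 + 23104) = 6*24625 = 147750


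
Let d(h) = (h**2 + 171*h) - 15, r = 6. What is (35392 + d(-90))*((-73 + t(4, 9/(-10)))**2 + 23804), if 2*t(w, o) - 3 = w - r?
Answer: 3264860967/4 ≈ 8.1622e+8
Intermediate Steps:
d(h) = -15 + h**2 + 171*h
t(w, o) = -3/2 + w/2 (t(w, o) = 3/2 + (w - 1*6)/2 = 3/2 + (w - 6)/2 = 3/2 + (-6 + w)/2 = 3/2 + (-3 + w/2) = -3/2 + w/2)
(35392 + d(-90))*((-73 + t(4, 9/(-10)))**2 + 23804) = (35392 + (-15 + (-90)**2 + 171*(-90)))*((-73 + (-3/2 + (1/2)*4))**2 + 23804) = (35392 + (-15 + 8100 - 15390))*((-73 + (-3/2 + 2))**2 + 23804) = (35392 - 7305)*((-73 + 1/2)**2 + 23804) = 28087*((-145/2)**2 + 23804) = 28087*(21025/4 + 23804) = 28087*(116241/4) = 3264860967/4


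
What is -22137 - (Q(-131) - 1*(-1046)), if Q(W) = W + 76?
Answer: -23128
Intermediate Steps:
Q(W) = 76 + W
-22137 - (Q(-131) - 1*(-1046)) = -22137 - ((76 - 131) - 1*(-1046)) = -22137 - (-55 + 1046) = -22137 - 1*991 = -22137 - 991 = -23128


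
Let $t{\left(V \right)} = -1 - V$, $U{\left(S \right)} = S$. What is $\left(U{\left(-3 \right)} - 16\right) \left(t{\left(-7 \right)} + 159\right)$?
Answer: $-3135$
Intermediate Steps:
$\left(U{\left(-3 \right)} - 16\right) \left(t{\left(-7 \right)} + 159\right) = \left(-3 - 16\right) \left(\left(-1 - -7\right) + 159\right) = \left(-3 - 16\right) \left(\left(-1 + 7\right) + 159\right) = - 19 \left(6 + 159\right) = \left(-19\right) 165 = -3135$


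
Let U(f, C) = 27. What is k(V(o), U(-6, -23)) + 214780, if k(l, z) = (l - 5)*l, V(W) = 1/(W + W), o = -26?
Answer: 580765381/2704 ≈ 2.1478e+5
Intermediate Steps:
V(W) = 1/(2*W)
k(l, z) = l*(-5 + l) (k(l, z) = (-5 + l)*l = l*(-5 + l))
k(V(o), U(-6, -23)) + 214780 = ((½)/(-26))*(-5 + (½)/(-26)) + 214780 = ((½)*(-1/26))*(-5 + (½)*(-1/26)) + 214780 = -(-5 - 1/52)/52 + 214780 = -1/52*(-261/52) + 214780 = 261/2704 + 214780 = 580765381/2704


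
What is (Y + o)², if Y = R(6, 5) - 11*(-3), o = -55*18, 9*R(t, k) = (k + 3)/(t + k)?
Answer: 8974720225/9801 ≈ 9.1569e+5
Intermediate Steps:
R(t, k) = (3 + k)/(9*(k + t)) (R(t, k) = ((k + 3)/(t + k))/9 = ((3 + k)/(k + t))/9 = (3 + k)/(9*(k + t)))
o = -990
Y = 3275/99 (Y = (3 + 5)/(9*(5 + 6)) - 11*(-3) = (⅑)*8/11 + 33 = (⅑)*(1/11)*8 + 33 = 8/99 + 33 = 3275/99 ≈ 33.081)
(Y + o)² = (3275/99 - 990)² = (-94735/99)² = 8974720225/9801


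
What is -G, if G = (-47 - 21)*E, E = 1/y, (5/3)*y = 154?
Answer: 170/231 ≈ 0.73593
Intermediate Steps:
y = 462/5 (y = (⅗)*154 = 462/5 ≈ 92.400)
E = 5/462 (E = 1/(462/5) = 5/462 ≈ 0.010823)
G = -170/231 (G = (-47 - 21)*(5/462) = -68*5/462 = -170/231 ≈ -0.73593)
-G = -1*(-170/231) = 170/231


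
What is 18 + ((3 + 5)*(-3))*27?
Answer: -630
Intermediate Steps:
18 + ((3 + 5)*(-3))*27 = 18 + (8*(-3))*27 = 18 - 24*27 = 18 - 648 = -630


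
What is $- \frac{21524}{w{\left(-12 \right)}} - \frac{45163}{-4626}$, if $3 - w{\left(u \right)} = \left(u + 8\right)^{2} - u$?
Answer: $\frac{100699099}{115650} \approx 870.72$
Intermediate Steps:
$w{\left(u \right)} = 3 + u - \left(8 + u\right)^{2}$ ($w{\left(u \right)} = 3 - \left(\left(u + 8\right)^{2} - u\right) = 3 - \left(\left(8 + u\right)^{2} - u\right) = 3 + \left(u - \left(8 + u\right)^{2}\right) = 3 + u - \left(8 + u\right)^{2}$)
$- \frac{21524}{w{\left(-12 \right)}} - \frac{45163}{-4626} = - \frac{21524}{3 - 12 - \left(8 - 12\right)^{2}} - \frac{45163}{-4626} = - \frac{21524}{3 - 12 - \left(-4\right)^{2}} - - \frac{45163}{4626} = - \frac{21524}{3 - 12 - 16} + \frac{45163}{4626} = - \frac{21524}{-25} + \frac{45163}{4626} = \left(-21524\right) \left(- \frac{1}{25}\right) + \frac{45163}{4626} = \frac{21524}{25} + \frac{45163}{4626} = \frac{100699099}{115650}$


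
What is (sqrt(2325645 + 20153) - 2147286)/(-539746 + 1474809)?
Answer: -2147286/935063 + sqrt(2345798)/935063 ≈ -2.2948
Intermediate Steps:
(sqrt(2325645 + 20153) - 2147286)/(-539746 + 1474809) = (sqrt(2345798) - 2147286)/935063 = (-2147286 + sqrt(2345798))*(1/935063) = -2147286/935063 + sqrt(2345798)/935063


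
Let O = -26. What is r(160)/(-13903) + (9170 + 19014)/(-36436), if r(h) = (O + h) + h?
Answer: -100638584/126642427 ≈ -0.79467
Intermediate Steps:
r(h) = -26 + 2*h (r(h) = (-26 + h) + h = -26 + 2*h)
r(160)/(-13903) + (9170 + 19014)/(-36436) = (-26 + 2*160)/(-13903) + (9170 + 19014)/(-36436) = (-26 + 320)*(-1/13903) + 28184*(-1/36436) = 294*(-1/13903) - 7046/9109 = -294/13903 - 7046/9109 = -100638584/126642427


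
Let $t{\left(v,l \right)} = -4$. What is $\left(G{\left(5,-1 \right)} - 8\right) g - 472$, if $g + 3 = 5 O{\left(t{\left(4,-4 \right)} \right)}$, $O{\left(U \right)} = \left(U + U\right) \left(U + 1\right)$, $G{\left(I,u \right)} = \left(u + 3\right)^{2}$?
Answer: $-940$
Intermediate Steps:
$G{\left(I,u \right)} = \left(3 + u\right)^{2}$
$O{\left(U \right)} = 2 U \left(1 + U\right)$
$g = 117$ ($g = -3 + 5 \cdot 2 \left(-4\right) \left(1 - 4\right) = -3 + 5 \cdot 2 \left(-4\right) \left(-3\right) = -3 + 5 \cdot 24 = -3 + 120 = 117$)
$\left(G{\left(5,-1 \right)} - 8\right) g - 472 = \left(\left(3 - 1\right)^{2} - 8\right) 117 - 472 = \left(2^{2} - 8\right) 117 - 472 = \left(4 - 8\right) 117 - 472 = \left(-4\right) 117 - 472 = -468 - 472 = -940$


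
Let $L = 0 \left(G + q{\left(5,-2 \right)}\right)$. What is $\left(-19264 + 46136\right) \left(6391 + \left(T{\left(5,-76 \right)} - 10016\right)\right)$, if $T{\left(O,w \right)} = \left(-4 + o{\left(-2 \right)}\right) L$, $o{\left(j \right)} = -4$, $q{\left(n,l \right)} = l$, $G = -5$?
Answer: $-97411000$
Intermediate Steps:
$L = 0$ ($L = 0 \left(-5 - 2\right) = 0 \left(-7\right) = 0$)
$T{\left(O,w \right)} = 0$ ($T{\left(O,w \right)} = \left(-4 - 4\right) 0 = \left(-8\right) 0 = 0$)
$\left(-19264 + 46136\right) \left(6391 + \left(T{\left(5,-76 \right)} - 10016\right)\right) = \left(-19264 + 46136\right) \left(6391 + \left(0 - 10016\right)\right) = 26872 \left(6391 + \left(0 - 10016\right)\right) = 26872 \left(6391 - 10016\right) = 26872 \left(-3625\right) = -97411000$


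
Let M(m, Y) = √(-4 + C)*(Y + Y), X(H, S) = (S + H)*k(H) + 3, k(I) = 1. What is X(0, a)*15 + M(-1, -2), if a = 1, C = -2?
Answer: 60 - 4*I*√6 ≈ 60.0 - 9.798*I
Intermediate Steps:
X(H, S) = 3 + H + S (X(H, S) = (S + H)*1 + 3 = (H + S)*1 + 3 = (H + S) + 3 = 3 + H + S)
M(m, Y) = 2*I*Y*√6 (M(m, Y) = √(-4 - 2)*(Y + Y) = √(-6)*(2*Y) = (I*√6)*(2*Y) = 2*I*Y*√6)
X(0, a)*15 + M(-1, -2) = (3 + 0 + 1)*15 + 2*I*(-2)*√6 = 4*15 - 4*I*√6 = 60 - 4*I*√6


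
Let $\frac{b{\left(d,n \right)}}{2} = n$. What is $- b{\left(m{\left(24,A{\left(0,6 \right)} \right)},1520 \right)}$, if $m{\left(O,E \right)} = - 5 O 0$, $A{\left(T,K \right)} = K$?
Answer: $-3040$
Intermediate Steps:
$m{\left(O,E \right)} = 0$
$b{\left(d,n \right)} = 2 n$
$- b{\left(m{\left(24,A{\left(0,6 \right)} \right)},1520 \right)} = - 2 \cdot 1520 = \left(-1\right) 3040 = -3040$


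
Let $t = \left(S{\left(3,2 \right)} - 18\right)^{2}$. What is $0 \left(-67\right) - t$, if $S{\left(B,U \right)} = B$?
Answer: $-225$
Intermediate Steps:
$t = 225$ ($t = \left(3 - 18\right)^{2} = \left(-15\right)^{2} = 225$)
$0 \left(-67\right) - t = 0 \left(-67\right) - 225 = 0 - 225 = -225$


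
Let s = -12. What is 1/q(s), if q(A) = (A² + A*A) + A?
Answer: 1/276 ≈ 0.0036232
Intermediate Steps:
q(A) = A + 2*A² (q(A) = (A² + A²) + A = 2*A² + A = A + 2*A²)
1/q(s) = 1/(-12*(1 + 2*(-12))) = 1/(-12*(1 - 24)) = 1/(-12*(-23)) = 1/276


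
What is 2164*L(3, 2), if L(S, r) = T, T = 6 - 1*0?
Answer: 12984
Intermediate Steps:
T = 6 (T = 6 + 0 = 6)
L(S, r) = 6
2164*L(3, 2) = 2164*6 = 12984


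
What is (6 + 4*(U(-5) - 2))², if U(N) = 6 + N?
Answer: 4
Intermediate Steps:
(6 + 4*(U(-5) - 2))² = (6 + 4*((6 - 5) - 2))² = (6 + 4*(1 - 2))² = (6 + 4*(-1))² = (6 - 4)² = 2² = 4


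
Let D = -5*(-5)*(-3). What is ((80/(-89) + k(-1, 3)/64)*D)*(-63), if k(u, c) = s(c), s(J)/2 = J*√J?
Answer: -378000/89 + 14175*√3/32 ≈ -3479.9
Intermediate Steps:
s(J) = 2*J^(3/2) (s(J) = 2*(J*√J) = 2*J^(3/2))
k(u, c) = 2*c^(3/2)
D = -75 (D = 25*(-3) = -75)
((80/(-89) + k(-1, 3)/64)*D)*(-63) = ((80/(-89) + (2*3^(3/2))/64)*(-75))*(-63) = ((80*(-1/89) + (2*(3*√3))*(1/64))*(-75))*(-63) = ((-80/89 + (6*√3)*(1/64))*(-75))*(-63) = ((-80/89 + 3*√3/32)*(-75))*(-63) = (6000/89 - 225*√3/32)*(-63) = -378000/89 + 14175*√3/32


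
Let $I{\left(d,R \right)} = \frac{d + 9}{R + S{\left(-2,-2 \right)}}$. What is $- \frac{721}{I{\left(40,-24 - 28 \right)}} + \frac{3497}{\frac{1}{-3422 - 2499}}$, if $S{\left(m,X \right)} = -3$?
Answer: $- \frac{144934494}{7} \approx -2.0705 \cdot 10^{7}$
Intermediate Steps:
$I{\left(d,R \right)} = \frac{9 + d}{-3 + R}$ ($I{\left(d,R \right)} = \frac{d + 9}{R - 3} = \frac{9 + d}{-3 + R}$)
$- \frac{721}{I{\left(40,-24 - 28 \right)}} + \frac{3497}{\frac{1}{-3422 - 2499}} = - \frac{721}{\frac{1}{-3 - 52} \left(9 + 40\right)} + \frac{3497}{\frac{1}{-3422 - 2499}} = - \frac{721}{\frac{1}{-3 - 52} \cdot 49} + \frac{3497}{\frac{1}{-5921}} = - \frac{721}{\frac{1}{-55} \cdot 49} + \frac{3497}{- \frac{1}{5921}} = - \frac{721}{\left(- \frac{1}{55}\right) 49} + 3497 \left(-5921\right) = - \frac{721}{- \frac{49}{55}} - 20705737 = \left(-721\right) \left(- \frac{55}{49}\right) - 20705737 = \frac{5665}{7} - 20705737 = - \frac{144934494}{7}$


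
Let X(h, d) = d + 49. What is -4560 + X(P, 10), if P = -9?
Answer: -4501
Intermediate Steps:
X(h, d) = 49 + d
-4560 + X(P, 10) = -4560 + (49 + 10) = -4560 + 59 = -4501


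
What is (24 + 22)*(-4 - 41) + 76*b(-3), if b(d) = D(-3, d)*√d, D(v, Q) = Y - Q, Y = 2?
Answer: -2070 + 380*I*√3 ≈ -2070.0 + 658.18*I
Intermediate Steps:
D(v, Q) = 2 - Q
b(d) = √d*(2 - d) (b(d) = (2 - d)*√d = √d*(2 - d))
(24 + 22)*(-4 - 41) + 76*b(-3) = (24 + 22)*(-4 - 41) + 76*(√(-3)*(2 - 1*(-3))) = 46*(-45) + 76*((I*√3)*(2 + 3)) = -2070 + 76*((I*√3)*5) = -2070 + 76*(5*I*√3) = -2070 + 380*I*√3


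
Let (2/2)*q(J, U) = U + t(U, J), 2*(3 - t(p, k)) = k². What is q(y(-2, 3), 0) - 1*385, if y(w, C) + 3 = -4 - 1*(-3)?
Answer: -390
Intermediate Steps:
t(p, k) = 3 - k²/2
y(w, C) = -4 (y(w, C) = -3 + (-4 - 1*(-3)) = -3 + (-4 + 3) = -3 - 1 = -4)
q(J, U) = 3 + U - J²/2 (q(J, U) = U + (3 - J²/2) = 3 + U - J²/2)
q(y(-2, 3), 0) - 1*385 = (3 + 0 - ½*(-4)²) - 1*385 = (3 + 0 - ½*16) - 385 = (3 + 0 - 8) - 385 = -5 - 385 = -390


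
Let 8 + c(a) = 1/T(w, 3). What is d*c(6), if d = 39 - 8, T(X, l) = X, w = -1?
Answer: -279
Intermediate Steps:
d = 31
c(a) = -9 (c(a) = -8 + 1/(-1) = -8 - 1 = -9)
d*c(6) = 31*(-9) = -279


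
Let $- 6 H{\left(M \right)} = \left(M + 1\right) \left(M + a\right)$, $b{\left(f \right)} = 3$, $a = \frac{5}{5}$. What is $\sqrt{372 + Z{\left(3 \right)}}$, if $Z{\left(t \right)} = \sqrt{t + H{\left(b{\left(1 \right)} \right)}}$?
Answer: $\frac{\sqrt{3348 + 3 \sqrt{3}}}{3} \approx 19.302$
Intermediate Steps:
$a = 1$ ($a = 5 \cdot \frac{1}{5} = 1$)
$H{\left(M \right)} = - \frac{\left(1 + M\right)^{2}}{6}$ ($H{\left(M \right)} = - \frac{\left(M + 1\right) \left(M + 1\right)}{6} = - \frac{\left(1 + M\right) \left(1 + M\right)}{6} = - \frac{\left(1 + M\right)^{2}}{6}$)
$Z{\left(t \right)} = \sqrt{- \frac{8}{3} + t}$ ($Z{\left(t \right)} = \sqrt{t - \left(\frac{7}{6} + \frac{3}{2}\right)} = \sqrt{t - \frac{8}{3}} = \sqrt{- \frac{8}{3} + t}$)
$\sqrt{372 + Z{\left(3 \right)}} = \sqrt{372 + \frac{\sqrt{-24 + 9 \cdot 3}}{3}} = \sqrt{372 + \frac{\sqrt{-24 + 27}}{3}} = \sqrt{372 + \frac{\sqrt{3}}{3}}$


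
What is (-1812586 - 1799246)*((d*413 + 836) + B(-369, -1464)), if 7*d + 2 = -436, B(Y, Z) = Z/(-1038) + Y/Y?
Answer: 15623416347672/173 ≈ 9.0309e+10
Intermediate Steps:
B(Y, Z) = 1 - Z/1038 (B(Y, Z) = Z*(-1/1038) + 1 = -Z/1038 + 1 = 1 - Z/1038)
d = -438/7 (d = -2/7 + (⅐)*(-436) = -2/7 - 436/7 = -438/7 ≈ -62.571)
(-1812586 - 1799246)*((d*413 + 836) + B(-369, -1464)) = (-1812586 - 1799246)*((-438/7*413 + 836) + (1 - 1/1038*(-1464))) = -3611832*((-25842 + 836) + (1 + 244/173)) = -3611832*(-25006 + 417/173) = -3611832*(-4325621/173) = 15623416347672/173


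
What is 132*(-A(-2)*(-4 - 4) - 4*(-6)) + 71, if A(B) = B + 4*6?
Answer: 26471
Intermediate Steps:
A(B) = 24 + B (A(B) = B + 24 = 24 + B)
132*(-A(-2)*(-4 - 4) - 4*(-6)) + 71 = 132*(-(24 - 2)*(-4 - 4) - 4*(-6)) + 71 = 132*(-22*(-8) + 24) + 71 = 132*(-1*(-176) + 24) + 71 = 132*(176 + 24) + 71 = 132*200 + 71 = 26400 + 71 = 26471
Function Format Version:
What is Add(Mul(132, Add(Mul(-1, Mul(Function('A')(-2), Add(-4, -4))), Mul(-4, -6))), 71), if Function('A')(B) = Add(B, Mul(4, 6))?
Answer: 26471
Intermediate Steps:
Function('A')(B) = Add(24, B) (Function('A')(B) = Add(B, 24) = Add(24, B))
Add(Mul(132, Add(Mul(-1, Mul(Function('A')(-2), Add(-4, -4))), Mul(-4, -6))), 71) = Add(Mul(132, Add(Mul(-1, Mul(Add(24, -2), Add(-4, -4))), Mul(-4, -6))), 71) = Add(Mul(132, Add(Mul(-1, Mul(22, -8)), 24)), 71) = Add(Mul(132, Add(Mul(-1, -176), 24)), 71) = Add(Mul(132, Add(176, 24)), 71) = Add(Mul(132, 200), 71) = Add(26400, 71) = 26471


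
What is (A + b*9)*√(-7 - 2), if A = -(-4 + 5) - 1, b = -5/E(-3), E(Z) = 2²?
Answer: -159*I/4 ≈ -39.75*I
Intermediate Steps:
E(Z) = 4
b = -5/4 ≈ -1.2500
A = -2 (A = -1 - 1 = -2)
(A + b*9)*√(-7 - 2) = (-2 - 5/4*9)*√(-7 - 2) = (-2 - 45/4)*√(-9) = -159*I/4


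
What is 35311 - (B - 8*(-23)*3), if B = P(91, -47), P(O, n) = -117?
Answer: 34876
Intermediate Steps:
B = -117
35311 - (B - 8*(-23)*3) = 35311 - (-117 - 8*(-23)*3) = 35311 - (-117 - (-184)*3) = 35311 - (-117 - 1*(-552)) = 35311 - (-117 + 552) = 35311 - 1*435 = 35311 - 435 = 34876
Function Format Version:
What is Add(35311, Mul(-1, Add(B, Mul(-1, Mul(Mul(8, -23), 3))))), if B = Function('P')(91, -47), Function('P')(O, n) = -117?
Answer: 34876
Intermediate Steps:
B = -117
Add(35311, Mul(-1, Add(B, Mul(-1, Mul(Mul(8, -23), 3))))) = Add(35311, Mul(-1, Add(-117, Mul(-1, Mul(Mul(8, -23), 3))))) = Add(35311, Mul(-1, Add(-117, Mul(-1, Mul(-184, 3))))) = Add(35311, Mul(-1, Add(-117, Mul(-1, -552)))) = Add(35311, Mul(-1, Add(-117, 552))) = Add(35311, Mul(-1, 435)) = Add(35311, -435) = 34876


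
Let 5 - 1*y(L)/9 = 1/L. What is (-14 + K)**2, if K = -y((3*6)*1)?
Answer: 13689/4 ≈ 3422.3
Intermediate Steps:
y(L) = 45 - 9/L
K = -89/2 (K = -(45 - 9/((3*6)*1)) = -(45 - 9/(18*1)) = -(45 - 9/18) = -(45 - 9*1/18) = -(45 - 1/2) = -1*89/2 = -89/2 ≈ -44.500)
(-14 + K)**2 = (-14 - 89/2)**2 = (-117/2)**2 = 13689/4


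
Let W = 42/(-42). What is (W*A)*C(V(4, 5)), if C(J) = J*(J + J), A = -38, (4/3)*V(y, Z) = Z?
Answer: 4275/4 ≈ 1068.8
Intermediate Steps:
V(y, Z) = 3*Z/4
C(J) = 2*J**2 (C(J) = J*(2*J) = 2*J**2)
W = -1 (W = 42*(-1/42) = -1)
(W*A)*C(V(4, 5)) = (-1*(-38))*(2*((3/4)*5)**2) = 38*(2*(15/4)**2) = 38*(2*(225/16)) = 38*(225/8) = 4275/4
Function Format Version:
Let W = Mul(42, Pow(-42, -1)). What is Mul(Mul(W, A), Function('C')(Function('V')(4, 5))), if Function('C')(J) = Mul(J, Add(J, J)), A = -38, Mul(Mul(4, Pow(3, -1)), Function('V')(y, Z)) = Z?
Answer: Rational(4275, 4) ≈ 1068.8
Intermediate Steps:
Function('V')(y, Z) = Mul(Rational(3, 4), Z)
Function('C')(J) = Mul(2, Pow(J, 2)) (Function('C')(J) = Mul(J, Mul(2, J)) = Mul(2, Pow(J, 2)))
W = -1 (W = Mul(42, Rational(-1, 42)) = -1)
Mul(Mul(W, A), Function('C')(Function('V')(4, 5))) = Mul(Mul(-1, -38), Mul(2, Pow(Mul(Rational(3, 4), 5), 2))) = Mul(38, Mul(2, Pow(Rational(15, 4), 2))) = Mul(38, Mul(2, Rational(225, 16))) = Mul(38, Rational(225, 8)) = Rational(4275, 4)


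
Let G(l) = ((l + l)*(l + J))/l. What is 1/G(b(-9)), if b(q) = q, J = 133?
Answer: 1/248 ≈ 0.0040323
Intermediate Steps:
G(l) = 266 + 2*l (G(l) = ((l + l)*(l + 133))/l = ((2*l)*(133 + l))/l = (2*l*(133 + l))/l = 266 + 2*l)
1/G(b(-9)) = 1/(266 + 2*(-9)) = 1/(266 - 18) = 1/248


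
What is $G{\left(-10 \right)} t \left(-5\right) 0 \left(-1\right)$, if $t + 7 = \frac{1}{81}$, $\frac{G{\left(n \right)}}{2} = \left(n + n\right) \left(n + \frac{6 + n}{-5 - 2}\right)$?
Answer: $0$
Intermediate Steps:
$G{\left(n \right)} = 4 n \left(- \frac{6}{7} + \frac{6 n}{7}\right)$ ($G{\left(n \right)} = 2 \left(n + n\right) \left(n + \frac{6 + n}{-5 - 2}\right) = 2 \cdot 2 n \left(n + \frac{6 + n}{-7}\right) = 2 \cdot 2 n \left(n + \left(6 + n\right) \left(- \frac{1}{7}\right)\right) = 2 \cdot 2 n \left(n - \left(\frac{6}{7} + \frac{n}{7}\right)\right) = 2 \cdot 2 n \left(- \frac{6}{7} + \frac{6 n}{7}\right) = 4 n \left(- \frac{6}{7} + \frac{6 n}{7}\right)$)
$t = - \frac{566}{81}$ ($t = -7 + \frac{1}{81} = - \frac{566}{81} \approx -6.9877$)
$G{\left(-10 \right)} t \left(-5\right) 0 \left(-1\right) = \frac{24}{7} \left(-10\right) \left(-1 - 10\right) \left(- \frac{566}{81}\right) \left(-5\right) 0 \left(-1\right) = \frac{24}{7} \left(-10\right) \left(-11\right) \left(- \frac{566}{81}\right) 0 \left(-1\right) = \frac{2640}{7} \left(- \frac{566}{81}\right) 0 = \left(- \frac{498080}{189}\right) 0 = 0$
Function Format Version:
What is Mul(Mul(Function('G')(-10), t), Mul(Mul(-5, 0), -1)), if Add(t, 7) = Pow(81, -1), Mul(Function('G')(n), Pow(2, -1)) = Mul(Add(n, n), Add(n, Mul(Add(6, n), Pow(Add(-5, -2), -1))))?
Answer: 0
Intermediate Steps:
Function('G')(n) = Mul(4, n, Add(Rational(-6, 7), Mul(Rational(6, 7), n))) (Function('G')(n) = Mul(2, Mul(Add(n, n), Add(n, Mul(Add(6, n), Pow(Add(-5, -2), -1))))) = Mul(2, Mul(Mul(2, n), Add(n, Mul(Add(6, n), Pow(-7, -1))))) = Mul(2, Mul(Mul(2, n), Add(n, Mul(Add(6, n), Rational(-1, 7))))) = Mul(2, Mul(Mul(2, n), Add(n, Add(Rational(-6, 7), Mul(Rational(-1, 7), n))))) = Mul(2, Mul(Mul(2, n), Add(Rational(-6, 7), Mul(Rational(6, 7), n)))) = Mul(2, Mul(2, n, Add(Rational(-6, 7), Mul(Rational(6, 7), n)))) = Mul(4, n, Add(Rational(-6, 7), Mul(Rational(6, 7), n))))
t = Rational(-566, 81) (t = Add(-7, Pow(81, -1)) = Add(-7, Rational(1, 81)) = Rational(-566, 81) ≈ -6.9877)
Mul(Mul(Function('G')(-10), t), Mul(Mul(-5, 0), -1)) = Mul(Mul(Mul(Rational(24, 7), -10, Add(-1, -10)), Rational(-566, 81)), Mul(Mul(-5, 0), -1)) = Mul(Mul(Mul(Rational(24, 7), -10, -11), Rational(-566, 81)), Mul(0, -1)) = Mul(Mul(Rational(2640, 7), Rational(-566, 81)), 0) = Mul(Rational(-498080, 189), 0) = 0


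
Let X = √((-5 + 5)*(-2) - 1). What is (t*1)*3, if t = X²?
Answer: -3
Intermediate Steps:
X = I (X = √(0*(-2) - 1) = √(0 - 1) = √(-1) = I ≈ 1.0*I)
t = -1 (t = I² = -1)
(t*1)*3 = -1*1*3 = -1*3 = -3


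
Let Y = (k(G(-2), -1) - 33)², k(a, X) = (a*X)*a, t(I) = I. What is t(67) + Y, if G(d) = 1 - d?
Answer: 1831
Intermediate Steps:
k(a, X) = X*a² (k(a, X) = (X*a)*a = X*a²)
Y = 1764 (Y = (-(1 - 1*(-2))² - 33)² = (-(1 + 2)² - 33)² = (-1*3² - 33)² = (-1*9 - 33)² = (-9 - 33)² = (-42)² = 1764)
t(67) + Y = 67 + 1764 = 1831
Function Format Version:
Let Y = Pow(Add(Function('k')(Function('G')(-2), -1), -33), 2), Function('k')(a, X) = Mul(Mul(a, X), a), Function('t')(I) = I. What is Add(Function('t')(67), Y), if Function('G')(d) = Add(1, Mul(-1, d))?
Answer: 1831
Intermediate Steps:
Function('k')(a, X) = Mul(X, Pow(a, 2)) (Function('k')(a, X) = Mul(Mul(X, a), a) = Mul(X, Pow(a, 2)))
Y = 1764 (Y = Pow(Add(Mul(-1, Pow(Add(1, Mul(-1, -2)), 2)), -33), 2) = Pow(Add(Mul(-1, Pow(Add(1, 2), 2)), -33), 2) = Pow(Add(Mul(-1, Pow(3, 2)), -33), 2) = Pow(Add(Mul(-1, 9), -33), 2) = Pow(Add(-9, -33), 2) = Pow(-42, 2) = 1764)
Add(Function('t')(67), Y) = Add(67, 1764) = 1831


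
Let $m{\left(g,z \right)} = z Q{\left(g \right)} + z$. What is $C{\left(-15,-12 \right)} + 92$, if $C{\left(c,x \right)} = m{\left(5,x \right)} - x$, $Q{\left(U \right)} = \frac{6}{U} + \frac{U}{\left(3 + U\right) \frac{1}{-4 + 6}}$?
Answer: $\frac{313}{5} \approx 62.6$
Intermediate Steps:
$Q{\left(U \right)} = \frac{6}{U} + \frac{U}{\frac{3}{2} + \frac{U}{2}}$ ($Q{\left(U \right)} = \frac{6}{U} + \frac{U}{\left(3 + U\right) \frac{1}{2}} = \frac{6}{U} + \frac{U}{\frac{3}{2} + \frac{U}{2}}$)
$m{\left(g,z \right)} = z + \frac{2 z \left(9 + g^{2} + 3 g\right)}{g \left(3 + g\right)}$ ($m{\left(g,z \right)} = z \frac{2 \left(9 + g^{2} + 3 g\right)}{g \left(3 + g\right)} + z = \frac{2 z \left(9 + g^{2} + 3 g\right)}{g \left(3 + g\right)} + z = z + \frac{2 z \left(9 + g^{2} + 3 g\right)}{g \left(3 + g\right)}$)
$C{\left(c,x \right)} = \frac{49 x}{20}$ ($C{\left(c,x \right)} = \frac{3 x \left(6 + 5^{2} + 3 \cdot 5\right)}{5 \left(3 + 5\right)} - x = 3 x \frac{1}{5} \cdot \frac{1}{8} \left(6 + 25 + 15\right) - x = 3 x \frac{1}{5} \cdot \frac{1}{8} \cdot 46 - x = \frac{69 x}{20} - x = \frac{49 x}{20}$)
$C{\left(-15,-12 \right)} + 92 = \frac{49}{20} \left(-12\right) + 92 = - \frac{147}{5} + 92 = \frac{313}{5}$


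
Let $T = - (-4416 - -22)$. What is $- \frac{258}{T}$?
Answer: $- \frac{129}{2197} \approx -0.058716$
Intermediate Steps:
$T = 4394$ ($T = - (-4416 + 22) = \left(-1\right) \left(-4394\right) = 4394$)
$- \frac{258}{T} = - \frac{258}{4394} = \left(-258\right) \frac{1}{4394} = - \frac{129}{2197}$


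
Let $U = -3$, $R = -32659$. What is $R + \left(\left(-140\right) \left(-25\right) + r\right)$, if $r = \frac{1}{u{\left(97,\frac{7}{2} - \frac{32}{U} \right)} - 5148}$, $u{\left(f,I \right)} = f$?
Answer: $- \frac{147282110}{5051} \approx -29159.0$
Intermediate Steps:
$r = - \frac{1}{5051}$ ($r = \frac{1}{97 - 5148} = \frac{1}{-5051} = - \frac{1}{5051} \approx -0.00019798$)
$R + \left(\left(-140\right) \left(-25\right) + r\right) = -32659 - - \frac{17678499}{5051} = -32659 + \left(3500 - \frac{1}{5051}\right) = -32659 + \frac{17678499}{5051} = - \frac{147282110}{5051}$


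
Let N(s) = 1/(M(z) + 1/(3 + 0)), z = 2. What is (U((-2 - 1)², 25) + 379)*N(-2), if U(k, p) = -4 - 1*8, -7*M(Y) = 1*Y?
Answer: 7707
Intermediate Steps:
M(Y) = -Y/7
N(s) = 21 (N(s) = 1/(-⅐*2 + 1/(3 + 0)) = 1/(-2/7 + 1/3) = 1/(-2/7 + ⅓) = 1/(1/21) = 21)
U(k, p) = -12 (U(k, p) = -4 - 8 = -12)
(U((-2 - 1)², 25) + 379)*N(-2) = (-12 + 379)*21 = 367*21 = 7707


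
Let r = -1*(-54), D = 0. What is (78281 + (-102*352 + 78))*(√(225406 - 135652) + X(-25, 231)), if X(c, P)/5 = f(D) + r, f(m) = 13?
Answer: 14222425 + 42455*√89754 ≈ 2.6942e+7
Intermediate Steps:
r = 54
X(c, P) = 335 (X(c, P) = 5*(13 + 54) = 5*67 = 335)
(78281 + (-102*352 + 78))*(√(225406 - 135652) + X(-25, 231)) = (78281 + (-102*352 + 78))*(√(225406 - 135652) + 335) = (78281 + (-35904 + 78))*(√89754 + 335) = (78281 - 35826)*(335 + √89754) = 42455*(335 + √89754) = 14222425 + 42455*√89754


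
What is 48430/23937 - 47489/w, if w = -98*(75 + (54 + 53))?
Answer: 153887821/32841564 ≈ 4.6858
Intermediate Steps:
w = -17836 (w = -98*(75 + 107) = -98*182 = -17836)
48430/23937 - 47489/w = 48430/23937 - 47489/(-17836) = 48430*(1/23937) - 47489*(-1/17836) = 48430/23937 + 3653/1372 = 153887821/32841564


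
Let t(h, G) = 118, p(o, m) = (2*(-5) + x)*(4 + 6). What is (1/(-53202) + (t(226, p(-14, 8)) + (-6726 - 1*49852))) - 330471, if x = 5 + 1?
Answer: -20585503063/53202 ≈ -3.8693e+5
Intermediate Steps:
x = 6
p(o, m) = -40 (p(o, m) = (2*(-5) + 6)*(4 + 6) = (-10 + 6)*10 = -4*10 = -40)
(1/(-53202) + (t(226, p(-14, 8)) + (-6726 - 1*49852))) - 330471 = (1/(-53202) + (118 + (-6726 - 1*49852))) - 330471 = (-1/53202 + (118 + (-6726 - 49852))) - 330471 = (-1/53202 + (118 - 56578)) - 330471 = (-1/53202 - 56460) - 330471 = -3003784921/53202 - 330471 = -20585503063/53202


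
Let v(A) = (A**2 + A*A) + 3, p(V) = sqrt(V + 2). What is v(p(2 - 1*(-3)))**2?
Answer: 289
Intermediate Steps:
p(V) = sqrt(2 + V)
v(A) = 3 + 2*A**2 (v(A) = (A**2 + A**2) + 3 = 2*A**2 + 3 = 3 + 2*A**2)
v(p(2 - 1*(-3)))**2 = (3 + 2*(sqrt(2 + (2 - 1*(-3))))**2)**2 = (3 + 2*(sqrt(2 + (2 + 3)))**2)**2 = (3 + 2*(sqrt(2 + 5))**2)**2 = (3 + 2*(sqrt(7))**2)**2 = (3 + 2*7)**2 = (3 + 14)**2 = 17**2 = 289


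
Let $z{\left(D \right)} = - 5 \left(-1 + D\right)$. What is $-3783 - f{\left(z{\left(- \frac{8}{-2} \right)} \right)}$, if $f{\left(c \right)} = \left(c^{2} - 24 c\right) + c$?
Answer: $-4353$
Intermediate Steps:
$z{\left(D \right)} = 5 - 5 D$
$f{\left(c \right)} = c^{2} - 23 c$
$-3783 - f{\left(z{\left(- \frac{8}{-2} \right)} \right)} = -3783 - \left(5 - 5 \left(- \frac{8}{-2}\right)\right) \left(-23 + \left(5 - 5 \left(- \frac{8}{-2}\right)\right)\right) = -3783 - \left(5 - 5 \left(\left(-8\right) \left(- \frac{1}{2}\right)\right)\right) \left(-23 + \left(5 - 5 \left(\left(-8\right) \left(- \frac{1}{2}\right)\right)\right)\right) = -3783 - \left(5 - 20\right) \left(-23 + \left(5 - 20\right)\right) = -3783 - - 15 \left(-23 - 15\right) = -3783 - \left(-15\right) \left(-38\right) = -3783 - 570 = -4353$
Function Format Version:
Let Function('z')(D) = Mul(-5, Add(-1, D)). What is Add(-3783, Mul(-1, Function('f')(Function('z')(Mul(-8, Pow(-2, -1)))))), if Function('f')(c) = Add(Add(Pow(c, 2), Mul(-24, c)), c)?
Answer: -4353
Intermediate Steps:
Function('z')(D) = Add(5, Mul(-5, D))
Function('f')(c) = Add(Pow(c, 2), Mul(-23, c))
Add(-3783, Mul(-1, Function('f')(Function('z')(Mul(-8, Pow(-2, -1)))))) = Add(-3783, Mul(-1, Mul(Add(5, Mul(-5, Mul(-8, Pow(-2, -1)))), Add(-23, Add(5, Mul(-5, Mul(-8, Pow(-2, -1)))))))) = Add(-3783, Mul(-1, Mul(Add(5, Mul(-5, Mul(-8, Rational(-1, 2)))), Add(-23, Add(5, Mul(-5, Mul(-8, Rational(-1, 2)))))))) = Add(-3783, Mul(-1, Mul(Add(5, Mul(-5, 4)), Add(-23, Add(5, Mul(-5, 4)))))) = Add(-3783, Mul(-1, Mul(Add(5, -20), Add(-23, Add(5, -20))))) = Add(-3783, Mul(-1, Mul(-15, Add(-23, -15)))) = Add(-3783, Mul(-1, Mul(-15, -38))) = Add(-3783, Mul(-1, 570)) = Add(-3783, -570) = -4353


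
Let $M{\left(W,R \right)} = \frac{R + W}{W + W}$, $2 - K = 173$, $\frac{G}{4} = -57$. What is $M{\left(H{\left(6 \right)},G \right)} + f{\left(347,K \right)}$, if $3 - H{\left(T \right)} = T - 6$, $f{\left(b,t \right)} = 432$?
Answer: $\frac{789}{2} \approx 394.5$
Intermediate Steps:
$G = -228$ ($G = 4 \left(-57\right) = -228$)
$K = -171$ ($K = 2 - 173 = -171$)
$H{\left(T \right)} = 9 - T$ ($H{\left(T \right)} = 3 - \left(T - 6\right) = 3 - \left(-6 + T\right) = 9 - T$)
$M{\left(W,R \right)} = \frac{R + W}{2 W}$
$M{\left(H{\left(6 \right)},G \right)} + f{\left(347,K \right)} = \frac{-228 + \left(9 - 6\right)}{2 \left(9 - 6\right)} + 432 = \frac{-228 + 3}{2 \cdot 3} + 432 = \frac{1}{2} \cdot \frac{1}{3} \left(-225\right) + 432 = - \frac{75}{2} + 432 = \frac{789}{2}$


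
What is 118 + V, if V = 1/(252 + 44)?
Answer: 34929/296 ≈ 118.00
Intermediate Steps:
V = 1/296 ≈ 0.0033784
118 + V = 118 + 1/296 = 34929/296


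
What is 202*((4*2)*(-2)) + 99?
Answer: -3133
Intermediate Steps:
202*((4*2)*(-2)) + 99 = 202*(8*(-2)) + 99 = 202*(-16) + 99 = -3232 + 99 = -3133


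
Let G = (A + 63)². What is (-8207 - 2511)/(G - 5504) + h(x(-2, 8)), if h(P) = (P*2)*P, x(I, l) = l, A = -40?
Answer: 647518/4975 ≈ 130.15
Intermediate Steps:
G = 529 (G = (-40 + 63)² = 23² = 529)
h(P) = 2*P² (h(P) = (2*P)*P = 2*P²)
(-8207 - 2511)/(G - 5504) + h(x(-2, 8)) = (-8207 - 2511)/(529 - 5504) + 2*8² = -10718/(-4975) + 2*64 = -10718*(-1/4975) + 128 = 10718/4975 + 128 = 647518/4975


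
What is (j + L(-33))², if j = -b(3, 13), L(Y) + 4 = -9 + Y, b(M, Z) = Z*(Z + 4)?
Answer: 71289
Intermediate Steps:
b(M, Z) = Z*(4 + Z)
L(Y) = -13 + Y (L(Y) = -4 + (-9 + Y) = -13 + Y)
j = -221 (j = -13*(4 + 13) = -13*17 = -1*221 = -221)
(j + L(-33))² = (-221 + (-13 - 33))² = (-221 - 46)² = (-267)² = 71289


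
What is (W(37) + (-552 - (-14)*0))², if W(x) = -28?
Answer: 336400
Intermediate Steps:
(W(37) + (-552 - (-14)*0))² = (-28 + (-552 - (-14)*0))² = (-28 + (-552 - 1*0))² = (-28 + (-552 + 0))² = (-28 - 552)² = (-580)² = 336400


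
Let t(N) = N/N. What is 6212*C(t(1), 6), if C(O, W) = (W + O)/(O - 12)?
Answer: -43484/11 ≈ -3953.1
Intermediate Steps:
t(N) = 1
C(O, W) = (O + W)/(-12 + O)
6212*C(t(1), 6) = 6212*((1 + 6)/(-12 + 1)) = 6212*(7/(-11)) = 6212*(-1/11*7) = 6212*(-7/11) = -43484/11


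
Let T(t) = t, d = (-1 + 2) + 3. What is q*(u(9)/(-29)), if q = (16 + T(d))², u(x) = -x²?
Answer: 32400/29 ≈ 1117.2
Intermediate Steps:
d = 4 (d = 1 + 3 = 4)
q = 400 (q = (16 + 4)² = 20² = 400)
q*(u(9)/(-29)) = 400*(-1*9²/(-29)) = 400*(-1*81*(-1/29)) = 400*(-81*(-1/29)) = 400*(81/29) = 32400/29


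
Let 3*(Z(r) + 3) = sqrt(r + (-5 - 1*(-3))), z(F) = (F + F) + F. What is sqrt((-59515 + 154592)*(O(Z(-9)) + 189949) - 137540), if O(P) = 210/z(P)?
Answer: sqrt((-162516825627 + 18059643533*I*sqrt(11))/(-9 + I*sqrt(11))) ≈ 1.3438e+5 - 3.0*I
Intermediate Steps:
z(F) = 3*F (z(F) = 2*F + F = 3*F)
Z(r) = -3 + sqrt(-2 + r)/3 (Z(r) = -3 + sqrt(r + (-5 - 1*(-3)))/3 = -3 + sqrt(r + (-5 + 3))/3 = -3 + sqrt(r - 2)/3 = -3 + sqrt(-2 + r)/3)
O(P) = 70/P (O(P) = 210/((3*P)) = 210*(1/(3*P)) = 70/P)
sqrt((-59515 + 154592)*(O(Z(-9)) + 189949) - 137540) = sqrt((-59515 + 154592)*(70/(-3 + sqrt(-2 - 9)/3) + 189949) - 137540) = sqrt(95077*(70/(-3 + sqrt(-11)/3) + 189949) - 137540) = sqrt(95077*(70/(-3 + (I*sqrt(11))/3) + 189949) - 137540) = sqrt(95077*(70/(-3 + I*sqrt(11)/3) + 189949) - 137540) = sqrt(95077*(189949 + 70/(-3 + I*sqrt(11)/3)) - 137540) = sqrt((18059781073 + 6655390/(-3 + I*sqrt(11)/3)) - 137540) = sqrt(18059643533 + 6655390/(-3 + I*sqrt(11)/3))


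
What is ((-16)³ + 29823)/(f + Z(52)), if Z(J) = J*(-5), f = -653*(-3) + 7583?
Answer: 1979/714 ≈ 2.7717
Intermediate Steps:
f = 9542 (f = 1959 + 7583 = 9542)
Z(J) = -5*J
((-16)³ + 29823)/(f + Z(52)) = ((-16)³ + 29823)/(9542 - 5*52) = (-4096 + 29823)/(9542 - 260) = 25727/9282 = 25727*(1/9282) = 1979/714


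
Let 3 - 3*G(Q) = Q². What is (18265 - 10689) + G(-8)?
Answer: 22667/3 ≈ 7555.7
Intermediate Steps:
G(Q) = 1 - Q²/3
(18265 - 10689) + G(-8) = (18265 - 10689) + (1 - ⅓*(-8)²) = 7576 + (1 - ⅓*64) = 7576 + (1 - 64/3) = 7576 - 61/3 = 22667/3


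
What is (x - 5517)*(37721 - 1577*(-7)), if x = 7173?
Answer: 80746560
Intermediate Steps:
(x - 5517)*(37721 - 1577*(-7)) = (7173 - 5517)*(37721 - 1577*(-7)) = 1656*(37721 + 11039) = 1656*48760 = 80746560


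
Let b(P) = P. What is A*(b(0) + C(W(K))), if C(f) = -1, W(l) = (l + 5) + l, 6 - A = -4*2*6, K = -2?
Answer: -54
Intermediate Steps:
A = 54 (A = 6 - (-4*2)*6 = 6 - (-8)*6 = 6 - 1*(-48) = 6 + 48 = 54)
W(l) = 5 + 2*l (W(l) = (5 + l) + l = 5 + 2*l)
A*(b(0) + C(W(K))) = 54*(0 - 1) = 54*(-1) = -54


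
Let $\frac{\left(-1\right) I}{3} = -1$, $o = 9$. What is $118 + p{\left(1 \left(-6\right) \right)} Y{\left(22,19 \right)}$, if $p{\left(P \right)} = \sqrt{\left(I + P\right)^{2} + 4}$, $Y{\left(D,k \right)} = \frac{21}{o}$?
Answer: $118 + \frac{7 \sqrt{13}}{3} \approx 126.41$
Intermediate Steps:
$I = 3$ ($I = \left(-3\right) \left(-1\right) = 3$)
$Y{\left(D,k \right)} = \frac{7}{3}$ ($Y{\left(D,k \right)} = \frac{21}{9} = 21 \cdot \frac{1}{9} = \frac{7}{3}$)
$p{\left(P \right)} = \sqrt{4 + \left(3 + P\right)^{2}}$ ($p{\left(P \right)} = \sqrt{\left(3 + P\right)^{2} + 4} = \sqrt{4 + \left(3 + P\right)^{2}}$)
$118 + p{\left(1 \left(-6\right) \right)} Y{\left(22,19 \right)} = 118 + \sqrt{4 + \left(3 + 1 \left(-6\right)\right)^{2}} \cdot \frac{7}{3} = 118 + \sqrt{4 + \left(3 - 6\right)^{2}} \cdot \frac{7}{3} = 118 + \sqrt{4 + \left(-3\right)^{2}} \cdot \frac{7}{3} = 118 + \sqrt{4 + 9} \cdot \frac{7}{3} = 118 + \sqrt{13} \cdot \frac{7}{3} = 118 + \frac{7 \sqrt{13}}{3}$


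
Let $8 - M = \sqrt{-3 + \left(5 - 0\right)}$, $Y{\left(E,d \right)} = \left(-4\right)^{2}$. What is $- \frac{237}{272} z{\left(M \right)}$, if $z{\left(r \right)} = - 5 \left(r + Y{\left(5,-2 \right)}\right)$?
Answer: $\frac{3555}{34} - \frac{1185 \sqrt{2}}{272} \approx 98.398$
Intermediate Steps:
$Y{\left(E,d \right)} = 16$
$M = 8 - \sqrt{2}$ ($M = 8 - \sqrt{-3 + \left(5 - 0\right)} = 8 - \sqrt{-3 + \left(5 + 0\right)} = 8 - \sqrt{-3 + 5} = 8 - \sqrt{2} \approx 6.5858$)
$z{\left(r \right)} = -80 - 5 r$ ($z{\left(r \right)} = - 5 \left(r + 16\right) = - 5 \left(16 + r\right) = -80 - 5 r$)
$- \frac{237}{272} z{\left(M \right)} = - \frac{237}{272} \left(-80 - 5 \left(8 - \sqrt{2}\right)\right) = \left(-237\right) \frac{1}{272} \left(-80 - \left(40 - 5 \sqrt{2}\right)\right) = - \frac{237 \left(-120 + 5 \sqrt{2}\right)}{272} = \frac{3555}{34} - \frac{1185 \sqrt{2}}{272}$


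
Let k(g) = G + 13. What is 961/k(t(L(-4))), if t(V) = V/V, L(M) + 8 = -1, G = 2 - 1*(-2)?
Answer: 961/17 ≈ 56.529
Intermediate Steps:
G = 4 (G = 2 + 2 = 4)
L(M) = -9 (L(M) = -8 - 1 = -9)
t(V) = 1
k(g) = 17 (k(g) = 4 + 13 = 17)
961/k(t(L(-4))) = 961/17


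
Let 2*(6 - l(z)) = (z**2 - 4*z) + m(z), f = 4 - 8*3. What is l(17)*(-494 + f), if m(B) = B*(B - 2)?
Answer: 119248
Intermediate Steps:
m(B) = B*(-2 + B)
f = -20 (f = 4 - 24 = -20)
l(z) = 6 + 2*z - z**2/2 - z*(-2 + z)/2 (l(z) = 6 - ((z**2 - 4*z) + z*(-2 + z))/2 = 6 - (z**2 - 4*z + z*(-2 + z))/2 = 6 + (2*z - z**2/2 - z*(-2 + z)/2) = 6 + 2*z - z**2/2 - z*(-2 + z)/2)
l(17)*(-494 + f) = (6 - 1*17**2 + 3*17)*(-494 - 20) = (6 - 1*289 + 51)*(-514) = (6 - 289 + 51)*(-514) = -232*(-514) = 119248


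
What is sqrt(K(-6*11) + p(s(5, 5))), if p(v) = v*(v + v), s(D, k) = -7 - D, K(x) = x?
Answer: sqrt(222) ≈ 14.900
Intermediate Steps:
p(v) = 2*v**2 (p(v) = v*(2*v) = 2*v**2)
sqrt(K(-6*11) + p(s(5, 5))) = sqrt(-6*11 + 2*(-7 - 1*5)**2) = sqrt(-66 + 2*(-7 - 5)**2) = sqrt(-66 + 2*(-12)**2) = sqrt(-66 + 2*144) = sqrt(-66 + 288) = sqrt(222)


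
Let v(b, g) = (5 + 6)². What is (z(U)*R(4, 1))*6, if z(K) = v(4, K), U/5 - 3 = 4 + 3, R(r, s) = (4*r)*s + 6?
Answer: 15972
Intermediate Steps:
R(r, s) = 6 + 4*r*s (R(r, s) = 4*r*s + 6 = 6 + 4*r*s)
U = 50 (U = 15 + 5*(4 + 3) = 15 + 5*7 = 15 + 35 = 50)
v(b, g) = 121 (v(b, g) = 11² = 121)
z(K) = 121
(z(U)*R(4, 1))*6 = (121*(6 + 4*4*1))*6 = (121*(6 + 16))*6 = (121*22)*6 = 2662*6 = 15972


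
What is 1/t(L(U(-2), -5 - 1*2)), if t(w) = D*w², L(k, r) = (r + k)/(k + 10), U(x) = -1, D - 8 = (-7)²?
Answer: 27/1216 ≈ 0.022204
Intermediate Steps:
D = 57 (D = 8 + (-7)² = 8 + 49 = 57)
L(k, r) = (k + r)/(10 + k)
t(w) = 57*w²
1/t(L(U(-2), -5 - 1*2)) = 1/(57*((-1 + (-5 - 1*2))/(10 - 1))²) = 1/(57*((-1 + (-5 - 2))/9)²) = 1/(57*((-1 - 7)/9)²) = 1/(57*((⅑)*(-8))²) = 1/(57*(-8/9)²) = 1/(57*(64/81)) = 1/(1216/27) = 27/1216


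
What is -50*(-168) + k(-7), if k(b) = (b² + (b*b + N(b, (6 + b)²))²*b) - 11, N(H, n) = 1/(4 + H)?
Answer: -73270/9 ≈ -8141.1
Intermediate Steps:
k(b) = -11 + b² + b*(b² + 1/(4 + b))² (k(b) = (b² + (b*b + 1/(4 + b))²*b) - 11 = (b² + (b² + 1/(4 + b))²*b) - 11 = (b² + b*(b² + 1/(4 + b))²) - 11 = -11 + b² + b*(b² + 1/(4 + b))²)
-50*(-168) + k(-7) = -50*(-168) + (-11 + (-7)² - 7*(1 + (-7)³ + 4*(-7)²)²/(4 - 7)²) = 8400 + (-11 + 49 - 7*(1 - 343 + 4*49)²/(-3)²) = 8400 + (-11 + 49 - 7*⅑*(1 - 343 + 196)²) = 8400 + (-11 + 49 - 7*⅑*(-146)²) = 8400 + (-11 + 49 - 7*⅑*21316) = 8400 + (-11 + 49 - 149212/9) = 8400 - 148870/9 = -73270/9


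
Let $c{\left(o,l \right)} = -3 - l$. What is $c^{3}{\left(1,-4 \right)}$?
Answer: $1$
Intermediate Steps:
$c^{3}{\left(1,-4 \right)} = \left(-3 - -4\right)^{3} = \left(-3 + 4\right)^{3} = 1^{3} = 1$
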